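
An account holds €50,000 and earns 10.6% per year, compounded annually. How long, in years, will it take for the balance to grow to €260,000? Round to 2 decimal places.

16.36 years

We need (1 + 0.106)^t = 5.2, so t = ln 5.2 / ln 1.106 ≈ 16.3639.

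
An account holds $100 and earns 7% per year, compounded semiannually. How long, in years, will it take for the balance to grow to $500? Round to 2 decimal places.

23.39 years

(1 + 0.035)^(2t) = 500/100 = 5.
2t·ln(1 + 0.035) = ln(5); 2t = 1.6094/0.0344014 ≈ 46.7840.
t ≈ 23.3920 years.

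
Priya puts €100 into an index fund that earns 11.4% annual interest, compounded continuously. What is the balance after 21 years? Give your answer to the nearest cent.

€1,095.72

A = P·e^(rt) = 100·e^(0.114·21) = 100·e^2.394.
e^2.394 ≈ 10.95723534, so A ≈ 1,095.7235.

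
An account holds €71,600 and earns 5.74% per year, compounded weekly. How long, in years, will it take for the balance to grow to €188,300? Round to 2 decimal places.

(1 + 0.00110385)^(52t) = 188,300/71,600 = 2.6299.
52t·ln(1 + 0.00110385) = ln(2.6299); 52t = 0.96694/0.00110324 ≈ 876.4581.
t ≈ 16.8550 years.

16.85 years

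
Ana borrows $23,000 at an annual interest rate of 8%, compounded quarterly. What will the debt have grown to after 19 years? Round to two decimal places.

Periodic rate = 8%/4 = 0.02; periods = 4·19 = 76.
A = 23,000·(1 + 0.02)^76 ≈ 23,000·4.50415216423 ≈ 103,595.4998.

$103,595.50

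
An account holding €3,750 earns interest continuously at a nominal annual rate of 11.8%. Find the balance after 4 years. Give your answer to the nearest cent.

A = P·e^(rt) = 3,750·e^(0.118·4) = 3,750·e^0.472.
e^0.472 ≈ 1.603197384, so A ≈ 6,011.9902.

€6,011.99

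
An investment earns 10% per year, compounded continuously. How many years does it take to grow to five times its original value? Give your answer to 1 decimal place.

16.1 years

e^(0.1t) = 5, so 0.1t = ln 5 ≈ 1.6094.
t ≈ 1.6094/0.1 ≈ 16.0944.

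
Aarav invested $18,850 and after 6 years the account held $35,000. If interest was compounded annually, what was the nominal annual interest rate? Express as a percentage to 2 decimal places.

10.86%

The 6-period growth factor is 35,000/18,850 = 1.85676.
r = 1.85676^(1/6) − 1 ≈ 0.108646, i.e. 10.86457%.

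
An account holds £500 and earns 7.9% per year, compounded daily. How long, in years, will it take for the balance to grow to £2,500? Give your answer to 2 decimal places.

We need (1 + 0.000216438)^(365t) = 5, so 365t = ln 5 / ln 1.000216 ≈ 7436.8153.
t ≈ 7436.8153/365 = 20.3748 years.

20.37 years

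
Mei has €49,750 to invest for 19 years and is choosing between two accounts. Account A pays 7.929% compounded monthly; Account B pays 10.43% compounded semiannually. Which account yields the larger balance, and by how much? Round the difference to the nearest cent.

Account A growth factor: (1 + 0.0066075)^228 ≈ 4.48866209866; balance ≈ 223,310.9394.
Account B growth factor: (1 + 0.05215)^38 ≈ 6.90162029014; balance ≈ 343,355.6094.
Account B is larger by 120,044.6700.

Account B, by €120,044.67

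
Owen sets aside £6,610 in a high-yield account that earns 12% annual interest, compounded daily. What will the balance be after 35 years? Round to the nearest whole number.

£440,492

Periodic rate = 12%/365 = 0.000328767; periods = 365·35 = 12775.
A = 6,610·(1 + 0.12/365)^12775 ≈ 6,610·66.6403160388 ≈ 440,492.4890.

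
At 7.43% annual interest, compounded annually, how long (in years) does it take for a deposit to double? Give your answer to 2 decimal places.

9.67 years

(1 + 0.0743)^t = 2.
t = ln 2 / ln(1 + 0.0743) ≈ 0.69315/0.0716693 ≈ 9.6715.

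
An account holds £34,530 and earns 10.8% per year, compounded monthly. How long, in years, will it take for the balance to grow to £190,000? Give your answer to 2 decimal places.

We need (1 + 0.009)^(12t) = 5.5025, so 12t = ln 5.5025 / ln 1.009 ≈ 190.3175.
t ≈ 190.3175/12 = 15.8598 years.

15.86 years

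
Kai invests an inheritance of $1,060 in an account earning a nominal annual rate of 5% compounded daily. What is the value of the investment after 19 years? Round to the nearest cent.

Periodic rate = 5%/365 = 0.000136986; periods = 365·19 = 6935.
A = 1,060·(1 + 0.05/365)^6935 ≈ 1,060·2.585541432 ≈ 2,740.6739.

$2,740.67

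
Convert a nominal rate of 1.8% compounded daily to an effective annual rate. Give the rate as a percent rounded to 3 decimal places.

1.816%

One year is 365 periods at 0.0000493151 each: (1 + 0.0000493151)^365 ≈ 1.018163.
EAR = 1.018163 − 1 ≈ 1.81625%.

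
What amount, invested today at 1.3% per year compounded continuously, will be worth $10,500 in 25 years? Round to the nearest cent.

P = A·e^(−rt) = 10,500·e^(−0.325).
e^(−0.325) ≈ 0.72252735364, so P ≈ 7,586.5372.

$7,586.54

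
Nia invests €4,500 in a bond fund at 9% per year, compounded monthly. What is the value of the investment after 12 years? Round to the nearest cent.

€13,197.77

Periodic rate = 9%/12 = 0.0075; periods = 12·12 = 144.
A = 4,500·(1 + 0.0075)^144 ≈ 4,500·2.9328367736 ≈ 13,197.7655.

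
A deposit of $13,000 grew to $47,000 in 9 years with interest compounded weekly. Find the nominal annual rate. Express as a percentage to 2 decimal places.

14.30%

(1 + r/52)^468 = 47,000/13,000 = 3.61538.
1 + r/52 = 3.61538^(1/468) ≈ 1.00275, so r/52 ≈ 0.00274992.
r ≈ 52·0.00274992 = 14.29961%.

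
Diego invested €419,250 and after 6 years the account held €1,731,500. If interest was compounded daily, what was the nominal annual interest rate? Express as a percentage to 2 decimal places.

The 2190-period growth factor is 1,731,500/419,250 = 4.12999.
r/365 = 4.12999^(1/2190) − 1 ≈ 0.000647824, so r ≈ 365·0.000647824 = 23.64559%.

23.65%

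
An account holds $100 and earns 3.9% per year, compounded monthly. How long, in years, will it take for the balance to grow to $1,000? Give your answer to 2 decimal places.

(1 + 0.00325)^(12t) = 1,000/100 = 10.
12t·ln(1 + 0.00325) = ln(10); 12t = 2.3026/0.00324473 ≈ 709.6384.
t ≈ 59.1365 years.

59.14 years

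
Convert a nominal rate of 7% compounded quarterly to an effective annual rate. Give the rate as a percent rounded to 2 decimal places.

EAR = (1 + 7%/4)^4 − 1 = (1 + 0.0175)^4 − 1.
(1 + 0.0175)^4 ≈ 1.071859, so EAR ≈ 7.18590%.

7.19%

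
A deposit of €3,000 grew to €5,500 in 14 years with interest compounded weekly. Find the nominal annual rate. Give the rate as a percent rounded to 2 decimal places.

The 728-period growth factor is 5,500/3,000 = 1.83333.
r/52 = 1.83333^(1/728) − 1 ≈ 0.000832951, so r ≈ 52·0.000832951 = 4.33134%.

4.33%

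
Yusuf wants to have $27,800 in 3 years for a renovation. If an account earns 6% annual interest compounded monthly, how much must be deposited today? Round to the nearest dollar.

Growth factor = (1 + 0.005)^36 ≈ 1.1966805248.
P = 27,800/1.1966805248 ≈ 23,230.9287.

$23,231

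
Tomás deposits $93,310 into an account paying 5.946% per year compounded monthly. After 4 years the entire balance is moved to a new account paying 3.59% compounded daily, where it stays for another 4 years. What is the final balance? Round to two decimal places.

$136,561.21

Phase 1: 93,310·(1 + 0.004955)^48 ≈ 118,294.8189.
Phase 2: 118,294.8189·(1 + 0.0359/365)^1460 ≈ 136,561.2064.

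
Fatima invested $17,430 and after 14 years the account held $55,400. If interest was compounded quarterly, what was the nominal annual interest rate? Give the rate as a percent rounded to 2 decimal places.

8.35%

The 56-period growth factor is 55,400/17,430 = 3.17843.
r/4 = 3.17843^(1/56) − 1 ≈ 0.0208644, so r ≈ 4·0.0208644 = 8.34578%.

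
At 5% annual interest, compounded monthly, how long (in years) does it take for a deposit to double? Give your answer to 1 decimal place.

13.9 years

(1 + 0.00416667)^(12t) = 2.
12t = ln 2 / ln(1 + 0.00416667) ≈ 0.69315/0.00415801 ≈ 166.7017.
t ≈ 13.8918.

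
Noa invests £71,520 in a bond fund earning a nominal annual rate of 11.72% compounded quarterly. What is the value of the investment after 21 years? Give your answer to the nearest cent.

£809,008.75

Growth factor = (1 + 0.0293)^84 ≈ 11.3116435993.
A ≈ 71,520 × 11.3116435993 ≈ 809,008.7502.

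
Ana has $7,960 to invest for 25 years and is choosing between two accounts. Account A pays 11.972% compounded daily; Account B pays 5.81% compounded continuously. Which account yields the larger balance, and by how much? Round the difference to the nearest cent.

A: (1 + 0.000328)^9125 ≈ 19.935643402, so 7,960 × 19.935643402 ≈ 158,687.7215.
B: e^(0.0581·25) = e^1.4525 ≈ 4.2737856348, so 7,960 × 4.2737856348 ≈ 34,019.3337.
Difference ≈ 124,668.3878 in favor of A.

Account A, by $124,668.39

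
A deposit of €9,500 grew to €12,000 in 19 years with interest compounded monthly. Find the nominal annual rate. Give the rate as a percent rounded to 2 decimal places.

1.23%

(1 + r/12)^228 = 12,000/9,500 = 1.26316.
1 + r/12 = 1.26316^(1/228) ≈ 1.001025, so r/12 ≈ 0.00102515.
r ≈ 12·0.00102515 = 1.23018%.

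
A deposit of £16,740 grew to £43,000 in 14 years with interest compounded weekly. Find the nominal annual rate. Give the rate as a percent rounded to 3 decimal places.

6.743%

(1 + r/52)^728 = 43,000/16,740 = 2.5687.
1 + r/52 = 2.5687^(1/728) ≈ 1.001297, so r/52 ≈ 0.00129672.
r ≈ 52·0.00129672 = 6.74293%.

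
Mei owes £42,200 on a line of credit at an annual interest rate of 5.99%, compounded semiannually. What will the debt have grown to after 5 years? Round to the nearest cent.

Periodic rate = 5.99%/2 = 0.02995; periods = 2·5 = 10.
A = 42,200·(1 + 0.02995)^10 ≈ 42,200·1.3432641352 ≈ 56,685.7465.

£56,685.75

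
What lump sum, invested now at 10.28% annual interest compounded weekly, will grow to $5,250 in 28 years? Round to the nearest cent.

$296.02

Periodic rate = 10.28%/52 = 0.00197692; 1456 periods.
P = 5,250/(1 + 0.1028/52)^1456 ≈ 5,250/17.73532754 ≈ 296.0193.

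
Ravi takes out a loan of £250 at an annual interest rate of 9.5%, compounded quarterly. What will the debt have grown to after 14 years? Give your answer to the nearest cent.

£930.68

Growth factor = (1 + 0.02375)^56 ≈ 3.72271018.
A ≈ 250 × 3.72271018 ≈ 930.6775.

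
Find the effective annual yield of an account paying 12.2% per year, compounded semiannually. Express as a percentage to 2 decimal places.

12.57%

One year is 2 periods at 0.061 each: (1 + 0.061)^2 ≈ 1.125721.
EAR = 1.125721 − 1 ≈ 12.57210%.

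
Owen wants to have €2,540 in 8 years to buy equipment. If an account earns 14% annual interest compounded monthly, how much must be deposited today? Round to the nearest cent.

€834.14

Periodic rate = 14%/12 = 0.0116667; 96 periods.
P = 2,540/(1 + 0.14/12)^96 ≈ 2,540/3.045049146 ≈ 834.1409.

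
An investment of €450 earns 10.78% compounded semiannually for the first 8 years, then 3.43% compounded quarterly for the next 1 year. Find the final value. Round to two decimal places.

€1,078.54

Phase 1: 450·(1 + 0.0539)^16 ≈ 1,042.3246.
Phase 2: 1,042.3246·(1 + 0.008575)^4 ≈ 1,078.5388.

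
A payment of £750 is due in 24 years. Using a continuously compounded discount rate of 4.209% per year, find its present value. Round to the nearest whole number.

P = A·e^(−rt) = 750·e^(−1.01016).
e^(−1.01016) ≈ 0.364160709, so P ≈ 273.1205.

£273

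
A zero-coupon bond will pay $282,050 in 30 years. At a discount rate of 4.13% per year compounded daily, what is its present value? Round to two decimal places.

Periodic rate = 4.13%/365 = 0.000113151; 10950 periods.
P = 282,050/(1 + 0.0413/365)^10950 ≈ 282,050/3.45191761975 ≈ 81,708.2072.

$81,708.21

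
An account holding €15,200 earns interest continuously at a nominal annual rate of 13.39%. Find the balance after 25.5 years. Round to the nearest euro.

A = P·e^(rt) = 15,200·e^(0.1339·25.5) = 15,200·e^3.41445.
e^3.41445 ≈ 30.4002247051, so A ≈ 462,083.4155.

€462,083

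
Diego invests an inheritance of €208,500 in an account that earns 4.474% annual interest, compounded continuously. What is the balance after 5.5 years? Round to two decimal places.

A = P·e^(rt) = 208,500·e^(0.04474·5.5) = 208,500·e^0.24607.
e^0.24607 ≈ 1.27898909965, so A ≈ 266,669.2273.

€266,669.23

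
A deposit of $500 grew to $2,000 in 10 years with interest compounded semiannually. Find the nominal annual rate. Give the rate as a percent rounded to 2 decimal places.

(1 + r/2)^20 = 2,000/500 = 4.
1 + r/2 = 4^(1/20) ≈ 1.071773, so r/2 ≈ 0.0717735.
r ≈ 2·0.0717735 = 14.35469%.

14.35%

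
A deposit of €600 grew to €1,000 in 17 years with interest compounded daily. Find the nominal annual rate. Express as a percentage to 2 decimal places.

3.00%

The 6205-period growth factor is 1,000/600 = 1.66667.
r/365 = 1.66667^(1/6205) − 1 ≈ 0.0000823282, so r ≈ 365·0.0000823282 = 3.00498%.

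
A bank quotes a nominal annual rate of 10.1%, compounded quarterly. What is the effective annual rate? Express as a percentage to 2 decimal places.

10.49%

EAR = (1 + 10.1%/4)^4 − 1 = (1 + 0.02525)^4 − 1.
(1 + 0.02525)^4 ≈ 1.10489, so EAR ≈ 10.48902%.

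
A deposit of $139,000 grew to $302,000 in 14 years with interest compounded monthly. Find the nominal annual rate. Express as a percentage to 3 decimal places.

5.555%

(1 + r/12)^168 = 302,000/139,000 = 2.17266.
1 + r/12 = 2.17266^(1/168) ≈ 1.004629, so r/12 ≈ 0.00462945.
r ≈ 12·0.00462945 = 5.55534%.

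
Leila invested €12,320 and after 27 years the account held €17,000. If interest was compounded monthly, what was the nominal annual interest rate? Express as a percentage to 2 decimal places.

1.19%

(1 + r/12)^324 = 17,000/12,320 = 1.37987.
1 + r/12 = 1.37987^(1/324) ≈ 1.000994, so r/12 ≈ 0.000994288.
r ≈ 12·0.000994288 = 1.19315%.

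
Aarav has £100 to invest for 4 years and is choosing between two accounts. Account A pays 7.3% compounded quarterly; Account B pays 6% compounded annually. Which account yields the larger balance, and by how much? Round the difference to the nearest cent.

Account A, by £7.31

Account A growth factor: (1 + 0.01825)^16 ≈ 1.33558244; balance ≈ 133.5582.
Account B growth factor: (1 + 0.06)^4 ≈ 1.26247696; balance ≈ 126.2477.
Account A is larger by 7.3105.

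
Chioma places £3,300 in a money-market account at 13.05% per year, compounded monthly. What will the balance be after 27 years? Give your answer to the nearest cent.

Growth factor = (1 + 0.010875)^324 ≈ 33.2641003727.
A ≈ 3,300 × 33.2641003727 ≈ 109,771.5312.

£109,771.53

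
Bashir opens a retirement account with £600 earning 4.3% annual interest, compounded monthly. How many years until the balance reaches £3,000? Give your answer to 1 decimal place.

(1 + 0.00358333)^(12t) = 3,000/600 = 5.
12t·ln(1 + 0.00358333) = ln(5); 12t = 1.6094/0.00357693 ≈ 449.9497.
t ≈ 37.4958 years.

37.5 years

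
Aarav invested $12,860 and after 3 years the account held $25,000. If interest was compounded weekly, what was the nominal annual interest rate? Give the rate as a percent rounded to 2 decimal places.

(1 + r/52)^156 = 25,000/12,860 = 1.94401.
1 + r/52 = 1.94401^(1/156) ≈ 1.00427, so r/52 ≈ 0.00427034.
r ≈ 52·0.00427034 = 22.20575%.

22.21%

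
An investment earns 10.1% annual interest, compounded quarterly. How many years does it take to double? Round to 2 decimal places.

(1 + 0.02525)^(4t) = 2.
4t = ln 2 / ln(1 + 0.02525) ≈ 0.69315/0.0249365 ≈ 27.7965.
t ≈ 6.9491.

6.95 years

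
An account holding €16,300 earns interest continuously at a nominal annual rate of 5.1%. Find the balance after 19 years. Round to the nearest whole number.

€42,956

A = P·e^(rt) = 16,300·e^(0.051·19) = 16,300·e^0.969.
e^0.969 ≈ 2.6353078334, so A ≈ 42,955.5177.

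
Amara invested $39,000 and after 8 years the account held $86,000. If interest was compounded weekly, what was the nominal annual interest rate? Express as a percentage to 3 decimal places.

9.894%

(1 + r/52)^416 = 86,000/39,000 = 2.20513.
1 + r/52 = 2.20513^(1/416) ≈ 1.001903, so r/52 ≈ 0.00190273.
r ≈ 52·0.00190273 = 9.89422%.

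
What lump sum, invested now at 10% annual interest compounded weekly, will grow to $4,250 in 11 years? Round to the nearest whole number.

Periodic rate = 10%/52 = 0.00192308; 572 periods.
P = 4,250/(1 + 0.1/52)^572 ≈ 4,250/3.000994284 ≈ 1,416.1973.

$1,416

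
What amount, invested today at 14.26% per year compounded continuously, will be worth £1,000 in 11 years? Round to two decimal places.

P = A·e^(−rt) = 1,000·e^(−1.5686).
e^(−1.5686) ≈ 0.20833665, so P ≈ 208.3366.

£208.34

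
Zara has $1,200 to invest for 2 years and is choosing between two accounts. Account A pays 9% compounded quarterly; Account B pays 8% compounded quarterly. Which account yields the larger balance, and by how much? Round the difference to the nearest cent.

Account A, by $27.81

Account A growth factor: (1 + 0.0225)^8 ≈ 1.194831142; balance ≈ 1,433.7974.
Account B growth factor: (1 + 0.02)^8 ≈ 1.171659381; balance ≈ 1,405.9913.
Account A is larger by 27.8061.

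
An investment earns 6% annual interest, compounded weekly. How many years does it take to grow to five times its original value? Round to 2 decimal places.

26.84 years

(1 + 0.00115385)^(52t) = 5.
52t = ln 5 / ln(1 + 0.00115385) ≈ 1.6094/0.00115318 ≈ 1395.6508.
t ≈ 26.8394.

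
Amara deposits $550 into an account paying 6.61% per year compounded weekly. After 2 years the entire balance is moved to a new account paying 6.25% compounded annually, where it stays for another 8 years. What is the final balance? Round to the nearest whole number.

Phase 1: 550·(1 + 0.0661/52)^104 ≈ 627.6824.
Phase 2: 627.6824·(1 + 0.0625)^8 ≈ 1,019.4630.

$1,019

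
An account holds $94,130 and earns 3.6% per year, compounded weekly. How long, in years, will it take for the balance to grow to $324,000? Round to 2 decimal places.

(1 + 0.000692308)^(52t) = 324,000/94,130 = 3.442.
52t·ln(1 + 0.000692308) = ln(3.442); 52t = 1.2361/0.000692068 ≈ 1786.0477.
t ≈ 34.3471 years.

34.35 years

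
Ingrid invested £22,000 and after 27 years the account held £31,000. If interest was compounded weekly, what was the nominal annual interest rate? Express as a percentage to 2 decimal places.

1.27%

The 1404-period growth factor is 31,000/22,000 = 1.40909.
r/52 = 1.40909^(1/1404) − 1 ≈ 0.000244292, so r ≈ 52·0.000244292 = 1.27032%.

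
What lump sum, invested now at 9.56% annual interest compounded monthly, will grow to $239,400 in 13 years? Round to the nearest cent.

Periodic rate = 9.56%/12 = 0.00796667; 156 periods.
P = 239,400/(1 + 0.0956/12)^156 ≈ 239,400/3.4482803235 ≈ 69,425.9102.

$69,425.91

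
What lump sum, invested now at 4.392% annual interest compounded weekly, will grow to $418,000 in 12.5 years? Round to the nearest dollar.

Growth factor = (1 + 0.04392/52)^650 ≈ 1.73111945584.
P = 418,000/1.73111945584 ≈ 241,462.2507.

$241,462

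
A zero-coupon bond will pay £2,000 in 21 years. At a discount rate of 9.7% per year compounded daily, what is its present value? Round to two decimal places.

£260.91

Growth factor = (1 + 0.097/365)^7665 ≈ 7.665497212.
P = 2,000/7.665497212 ≈ 260.9094.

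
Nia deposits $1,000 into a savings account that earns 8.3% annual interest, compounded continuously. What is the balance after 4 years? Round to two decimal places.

$1,393.75

A = P·e^(rt) = 1,000·e^(0.083·4) = 1,000·e^0.332.
e^0.332 ≈ 1.393752849, so A ≈ 1,393.7528.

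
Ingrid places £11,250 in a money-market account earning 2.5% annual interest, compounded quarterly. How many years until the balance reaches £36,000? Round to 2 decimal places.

46.67 years

(1 + 0.00625)^(4t) = 36,000/11,250 = 3.2.
4t·ln(1 + 0.00625) = ln(3.2); 4t = 1.1632/0.00623055 ≈ 186.6851.
t ≈ 46.6713 years.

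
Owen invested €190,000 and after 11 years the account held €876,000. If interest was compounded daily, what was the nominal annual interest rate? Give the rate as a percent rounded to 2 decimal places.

13.90%

(1 + r/365)^4015 = 876,000/190,000 = 4.61053.
1 + r/365 = 4.61053^(1/4015) ≈ 1.000381, so r/365 ≈ 0.00038073.
r ≈ 365·0.00038073 = 13.89666%.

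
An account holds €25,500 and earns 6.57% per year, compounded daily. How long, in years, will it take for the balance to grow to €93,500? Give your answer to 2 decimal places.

19.78 years

We need (1 + 0.00018)^(365t) = 3.6667, so 365t = ln 3.6667 / ln 1.00018 ≈ 7218.8884.
t ≈ 7218.8884/365 = 19.7778 years.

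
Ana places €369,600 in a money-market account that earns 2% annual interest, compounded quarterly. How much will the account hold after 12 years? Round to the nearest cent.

€469,572.79

Periodic rate = 2%/4 = 0.005; periods = 4·12 = 48.
A = 369,600·(1 + 0.005)^48 ≈ 369,600·1.2704891611 ≈ 469,572.7939.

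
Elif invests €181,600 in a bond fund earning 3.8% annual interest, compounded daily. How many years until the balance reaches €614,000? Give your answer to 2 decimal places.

32.06 years

We need (1 + 0.00010411)^(365t) = 3.3811, so 365t = ln 3.3811 / ln 1.000104 ≈ 11701.6298.
t ≈ 11701.6298/365 = 32.0593 years.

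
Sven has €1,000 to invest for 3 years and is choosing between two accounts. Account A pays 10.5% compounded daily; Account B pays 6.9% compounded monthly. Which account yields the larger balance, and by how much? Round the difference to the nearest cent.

Account A, by €140.94

A: (1 + 0.105/365)^1095 ≈ 1.37019724, so 1,000 × 1.37019724 ≈ 1,370.1972.
B: (1 + 0.00575)^36 ≈ 1.229253588, so 1,000 × 1.229253588 ≈ 1,229.2536.
Difference ≈ 140.9437 in favor of A.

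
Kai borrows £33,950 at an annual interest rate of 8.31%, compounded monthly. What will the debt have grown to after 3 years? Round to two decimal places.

Growth factor = (1 + 0.006925)^36 ≈ 1.2820248772.
A ≈ 33,950 × 1.2820248772 ≈ 43,524.7446.

£43,524.74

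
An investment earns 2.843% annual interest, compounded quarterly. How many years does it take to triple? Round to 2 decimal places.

38.78 years

(1 + 0.0071075)^(4t) = 3.
4t = ln 3 / ln(1 + 0.0071075) ≈ 1.0986/0.00708236 ≈ 155.1195.
t ≈ 38.7799.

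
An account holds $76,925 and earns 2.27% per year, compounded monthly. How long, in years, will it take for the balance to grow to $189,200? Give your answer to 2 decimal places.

39.68 years

(1 + 0.00189167)^(12t) = 189,200/76,925 = 2.4595.
12t·ln(1 + 0.00189167) = ln(2.4595); 12t = 0.89997/0.00188988 ≈ 476.2069.
t ≈ 39.6839 years.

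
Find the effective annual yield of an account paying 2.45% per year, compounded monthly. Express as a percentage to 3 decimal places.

One year is 12 periods at 0.00204167 each: (1 + 0.00204167)^12 ≈ 1.024777.
EAR = 1.024777 − 1 ≈ 2.47770%.

2.478%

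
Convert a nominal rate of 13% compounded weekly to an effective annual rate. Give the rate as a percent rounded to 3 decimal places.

One year is 52 periods at 0.0025 each: (1 + 0.0025)^52 ≈ 1.138644.
EAR = 1.138644 − 1 ≈ 13.86436%.

13.864%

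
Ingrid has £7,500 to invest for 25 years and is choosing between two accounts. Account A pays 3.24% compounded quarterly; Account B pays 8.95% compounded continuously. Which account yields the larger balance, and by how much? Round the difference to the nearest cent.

Account B, by £53,469.69

A: (1 + 0.0081)^100 ≈ 2.2405852583, so 7,500 × 2.2405852583 ≈ 16,804.3894.
B: e^(0.0895·25) = e^2.2375 ≈ 9.3698772889, so 7,500 × 9.3698772889 ≈ 70,274.0797.
Difference ≈ 53,469.6902 in favor of B.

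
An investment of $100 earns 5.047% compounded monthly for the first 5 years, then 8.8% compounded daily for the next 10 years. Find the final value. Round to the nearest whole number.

After 5 years at 5.047%: 100 × 1.28636552 ≈ 128.6366.
Then 10 years at 8.8%: 128.6366 × 2.41064401 ≈ 310.0969.

$310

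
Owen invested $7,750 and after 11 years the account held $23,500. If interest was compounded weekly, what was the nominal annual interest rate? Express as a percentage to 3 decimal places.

10.094%

The 572-period growth factor is 23,500/7,750 = 3.03226.
r/52 = 3.03226^(1/572) − 1 ≈ 0.00194123, so r ≈ 52·0.00194123 = 10.09440%.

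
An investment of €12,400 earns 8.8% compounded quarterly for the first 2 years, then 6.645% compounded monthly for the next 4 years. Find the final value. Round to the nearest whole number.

Phase 1: 12,400·(1 + 0.022)^8 ≈ 14,758.0457.
Phase 2: 14,758.0457·(1 + 0.0055375)^48 ≈ 19,237.3784.

€19,237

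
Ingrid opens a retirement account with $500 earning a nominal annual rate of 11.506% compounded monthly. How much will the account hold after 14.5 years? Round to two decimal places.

$2,630.77

Growth factor = (1 + 0.11506/12)^174 ≈ 5.261532421.
A ≈ 500 × 5.261532421 ≈ 2,630.7662.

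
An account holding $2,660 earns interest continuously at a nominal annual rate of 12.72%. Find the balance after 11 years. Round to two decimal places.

A = P·e^(rt) = 2,660·e^(0.1272·11) = 2,660·e^1.3992.
e^1.3992 ≈ 4.0519571042, so A ≈ 10,778.2059.

$10,778.21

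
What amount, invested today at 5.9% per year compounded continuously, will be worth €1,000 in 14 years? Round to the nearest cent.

€437.80

P = A·e^(−rt) = 1,000·e^(−0.826).
e^(−0.826) ≈ 0.437796977, so P ≈ 437.7970.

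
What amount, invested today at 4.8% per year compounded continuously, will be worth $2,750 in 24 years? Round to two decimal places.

$869.01

P = A·e^(−rt) = 2,750·e^(−1.152).
e^(−1.152) ≈ 0.3160041287, so P ≈ 869.0114.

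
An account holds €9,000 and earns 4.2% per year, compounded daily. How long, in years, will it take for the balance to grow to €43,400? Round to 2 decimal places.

(1 + 0.000115068)^(365t) = 43,400/9,000 = 4.8222.
365t·ln(1 + 0.000115068) = ln(4.8222); 365t = 1.5732/0.000115062 ≈ 13672.9467.
t ≈ 37.4601 years.

37.46 years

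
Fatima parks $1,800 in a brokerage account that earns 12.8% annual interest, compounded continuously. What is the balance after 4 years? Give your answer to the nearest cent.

A = P·e^(rt) = 1,800·e^(0.128·4) = 1,800·e^0.512.
e^0.512 ≈ 1.66862511, so A ≈ 3,003.5252.

$3,003.53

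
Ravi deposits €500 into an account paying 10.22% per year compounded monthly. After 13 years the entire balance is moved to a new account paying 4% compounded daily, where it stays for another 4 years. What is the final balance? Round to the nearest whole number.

After 13 years at 10.22%: 500 × 3.754572 ≈ 1,877.2860.
Then 4 years at 4%: 1,877.2860 × 1.173500583 ≈ 2,202.9962.

€2,203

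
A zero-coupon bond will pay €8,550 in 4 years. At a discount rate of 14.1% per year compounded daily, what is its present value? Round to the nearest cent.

Growth factor = (1 + 0.141/365)^1460 ≈ 1.757497797.
P = 8,550/1.757497797 ≈ 4,864.8710.

€4,864.87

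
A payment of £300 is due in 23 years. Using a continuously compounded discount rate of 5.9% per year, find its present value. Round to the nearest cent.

P = A·e^(−rt) = 300·e^(−1.357).
e^(−1.357) ≈ 0.257431915, so P ≈ 77.2296.

£77.23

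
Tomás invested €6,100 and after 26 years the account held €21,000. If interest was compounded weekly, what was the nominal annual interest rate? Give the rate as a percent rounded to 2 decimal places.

The 1352-period growth factor is 21,000/6,100 = 3.44262.
r/52 = 3.44262^(1/1352) − 1 ≈ 0.000914792, so r ≈ 52·0.000914792 = 4.75692%.

4.76%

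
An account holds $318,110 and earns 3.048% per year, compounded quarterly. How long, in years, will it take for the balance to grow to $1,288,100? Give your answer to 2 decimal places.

46.06 years

(1 + 0.00762)^(4t) = 1,288,100/318,110 = 4.0492.
4t·ln(1 + 0.00762) = ln(4.0492); 4t = 1.3985/0.00759111 ≈ 184.2320.
t ≈ 46.0580 years.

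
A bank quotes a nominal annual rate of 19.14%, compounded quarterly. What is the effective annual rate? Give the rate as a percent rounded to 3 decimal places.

EAR = (1 + 19.14%/4)^4 − 1 = (1 + 0.04785)^4 − 1.
(1 + 0.04785)^4 ≈ 1.205581, so EAR ≈ 20.55812%.

20.558%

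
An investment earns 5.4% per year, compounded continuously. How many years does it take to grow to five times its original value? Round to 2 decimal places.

29.80 years

e^(0.054t) = 5, so 0.054t = ln 5 ≈ 1.6094.
t ≈ 1.6094/0.054 ≈ 29.8044.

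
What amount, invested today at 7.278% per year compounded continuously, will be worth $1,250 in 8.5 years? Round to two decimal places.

P = A·e^(−rt) = 1,250·e^(−0.61863).
e^(−0.61863) ≈ 0.5386819265, so P ≈ 673.3524.

$673.35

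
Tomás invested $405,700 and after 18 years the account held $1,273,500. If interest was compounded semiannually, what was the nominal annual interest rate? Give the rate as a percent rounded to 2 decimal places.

6.46%

(1 + r/2)^36 = 1,273,500/405,700 = 3.13902.
1 + r/2 = 3.13902^(1/36) ≈ 1.032286, so r/2 ≈ 0.0322855.
r ≈ 2·0.0322855 = 6.45710%.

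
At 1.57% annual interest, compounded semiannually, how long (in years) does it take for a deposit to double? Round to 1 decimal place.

(1 + 0.00785)^(2t) = 2.
2t = ln 2 / ln(1 + 0.00785) ≈ 0.69315/0.00781935 ≈ 88.6451.
t ≈ 44.3226.

44.3 years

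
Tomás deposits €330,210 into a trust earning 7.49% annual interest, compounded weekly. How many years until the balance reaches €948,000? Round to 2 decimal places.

(1 + 0.00144038)^(52t) = 948,000/330,210 = 2.8709.
52t·ln(1 + 0.00144038) = ln(2.8709); 52t = 1.0546/0.00143935 ≈ 732.7106.
t ≈ 14.0906 years.

14.09 years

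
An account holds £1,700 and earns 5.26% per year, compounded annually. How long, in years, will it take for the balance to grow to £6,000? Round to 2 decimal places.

(1 + 0.0526)^t = 6,000/1,700 = 3.5294.
t·ln(1 + 0.0526) = ln(3.5294); t = 1.2611/0.0512633 ≈ 24.6011.

24.60 years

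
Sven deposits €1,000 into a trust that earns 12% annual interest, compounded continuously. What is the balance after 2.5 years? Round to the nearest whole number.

A = P·e^(rt) = 1,000·e^(0.12·2.5) = 1,000·e^0.3.
e^0.3 ≈ 1.349858808, so A ≈ 1,349.8588.

€1,350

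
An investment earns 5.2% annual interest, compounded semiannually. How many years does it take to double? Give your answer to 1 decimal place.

13.5 years

(1 + 0.026)^(2t) = 2.
2t = ln 2 / ln(1 + 0.026) ≈ 0.69315/0.0256677 ≈ 27.0046.
t ≈ 13.5023.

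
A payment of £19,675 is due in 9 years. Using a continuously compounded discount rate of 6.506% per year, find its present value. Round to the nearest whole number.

P = A·e^(−rt) = 19,675·e^(−0.58554).
e^(−0.58554) ≈ 0.55680510586, so P ≈ 10,955.1405.

£10,955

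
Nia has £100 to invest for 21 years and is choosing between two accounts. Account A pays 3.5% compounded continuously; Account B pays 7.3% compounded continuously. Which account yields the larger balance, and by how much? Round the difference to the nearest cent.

Account A growth factor: e^(0.035·21) = e^0.735 ≈ 2.08548199; balance ≈ 208.5482.
Account B growth factor: e^(0.073·21) = e^1.533 ≈ 4.63205216; balance ≈ 463.2052.
Account B is larger by 254.6570.

Account B, by £254.66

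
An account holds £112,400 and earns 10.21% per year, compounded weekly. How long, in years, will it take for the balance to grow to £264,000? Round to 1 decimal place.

We need (1 + 0.00196346)^(52t) = 2.3488, so 52t = ln 2.3488 / ln 1.001963 ≈ 435.3144.
t ≈ 435.3144/52 = 8.3714 years.

8.4 years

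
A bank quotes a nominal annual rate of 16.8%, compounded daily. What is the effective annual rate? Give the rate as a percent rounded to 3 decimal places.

18.289%

One year is 365 periods at 0.000460274 each: (1 + 0.000460274)^365 ≈ 1.182891.
EAR = 1.182891 − 1 ≈ 18.28909%.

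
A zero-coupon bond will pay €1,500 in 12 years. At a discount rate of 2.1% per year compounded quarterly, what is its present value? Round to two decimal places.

Growth factor = (1 + 0.00525)^48 ≈ 1.285748201.
P = 1,500/1.285748201 ≈ 1,166.6359.

€1,166.64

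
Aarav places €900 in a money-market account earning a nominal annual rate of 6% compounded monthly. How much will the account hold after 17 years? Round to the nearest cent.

€2,489.54

Periodic rate = 6%/12 = 0.005; periods = 12·17 = 204.
A = 900·(1 + 0.005)^204 ≈ 900·2.76615555 ≈ 2,489.5400.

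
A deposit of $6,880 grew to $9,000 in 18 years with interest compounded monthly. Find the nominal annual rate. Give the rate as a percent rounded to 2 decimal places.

The 216-period growth factor is 9,000/6,880 = 1.30814.
r/12 = 1.30814^(1/216) − 1 ≈ 0.00124432, so r ≈ 12·0.00124432 = 1.49318%.

1.49%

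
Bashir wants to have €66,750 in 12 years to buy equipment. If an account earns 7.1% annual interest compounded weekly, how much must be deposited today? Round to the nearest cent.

Growth factor = (1 + 0.071/52)^624 ≈ 2.3429688747.
P = 66,750/2.3429688747 ≈ 28,489.4950.

€28,489.49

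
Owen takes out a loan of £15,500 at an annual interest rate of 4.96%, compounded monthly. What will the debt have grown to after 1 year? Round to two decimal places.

£16,286.52

Periodic rate = 4.96%/12 = 0.00413333; periods = 12·1 = 12.
A = 15,500·(1 + 0.0496/12)^12 ≈ 15,500·1.0507432542 ≈ 16,286.5204.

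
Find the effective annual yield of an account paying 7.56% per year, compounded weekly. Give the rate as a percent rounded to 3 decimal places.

One year is 52 periods at 0.00145385 each: (1 + 0.00145385)^52 ≈ 1.078472.
EAR = 1.078472 − 1 ≈ 7.84719%.

7.847%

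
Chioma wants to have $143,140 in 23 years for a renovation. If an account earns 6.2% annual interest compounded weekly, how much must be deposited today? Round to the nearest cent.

$34,421.20

Growth factor = (1 + 0.062/52)^1196 ≈ 4.1584838959.
P = 143,140/4.1584838959 ≈ 34,421.1986.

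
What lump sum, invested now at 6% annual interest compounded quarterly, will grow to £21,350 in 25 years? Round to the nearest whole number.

£4,817

Growth factor = (1 + 0.015)^100 ≈ 4.4320456495.
P = 21,350/4.4320456495 ≈ 4,817.1887.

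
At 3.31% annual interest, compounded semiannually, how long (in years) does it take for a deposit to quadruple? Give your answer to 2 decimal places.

42.23 years

(1 + 0.01655)^(2t) = 4.
2t = ln 4 / ln(1 + 0.01655) ≈ 1.3863/0.0164145 ≈ 84.4553.
t ≈ 42.2276.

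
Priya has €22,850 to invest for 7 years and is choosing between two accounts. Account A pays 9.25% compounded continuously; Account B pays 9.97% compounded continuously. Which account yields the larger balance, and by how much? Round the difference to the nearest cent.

Account B, by €2,256.90

Account A growth factor: e^(0.0925·7) = e^0.6475 ≈ 1.910757958; balance ≈ 43,660.8193.
Account B growth factor: e^(0.0997·7) = e^0.6979 ≈ 2.009528264; balance ≈ 45,917.7208.
Account B is larger by 2,256.9015.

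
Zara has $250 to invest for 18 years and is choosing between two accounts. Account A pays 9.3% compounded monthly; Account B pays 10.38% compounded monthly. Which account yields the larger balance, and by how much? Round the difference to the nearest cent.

A: (1 + 0.00775)^216 ≈ 5.299150747, so 250 × 5.299150747 ≈ 1,324.7877.
B: (1 + 0.00865)^216 ≈ 6.426084879, so 250 × 6.426084879 ≈ 1,606.5212.
Difference ≈ 281.7335 in favor of B.

Account B, by $281.73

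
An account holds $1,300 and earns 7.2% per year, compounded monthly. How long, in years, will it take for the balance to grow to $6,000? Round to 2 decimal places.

We need (1 + 0.006)^(12t) = 4.6154, so 12t = ln 4.6154 / ln 1.006 ≈ 255.6631.
t ≈ 255.6631/12 = 21.3053 years.

21.31 years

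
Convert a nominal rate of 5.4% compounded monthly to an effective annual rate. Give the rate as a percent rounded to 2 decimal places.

EAR = (1 + 5.4%/12)^12 − 1 = (1 + 0.0045)^12 − 1.
(1 + 0.0045)^12 ≈ 1.055357, so EAR ≈ 5.53568%.

5.54%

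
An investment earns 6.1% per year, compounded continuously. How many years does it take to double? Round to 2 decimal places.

e^(0.061t) = 2, so 0.061t = ln 2 ≈ 0.69315.
t ≈ 0.69315/0.061 ≈ 11.3631.

11.36 years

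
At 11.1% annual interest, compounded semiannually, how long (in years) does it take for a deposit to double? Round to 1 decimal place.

6.4 years

(1 + 0.0555)^(2t) = 2.
2t = ln 2 / ln(1 + 0.0555) ≈ 0.69315/0.0540146 ≈ 12.8326.
t ≈ 6.4163.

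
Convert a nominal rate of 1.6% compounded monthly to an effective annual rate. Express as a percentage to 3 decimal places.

EAR = (1 + 1.6%/12)^12 − 1 = (1 + 0.00133333)^12 − 1.
(1 + 0.00133333)^12 ≈ 1.016118, so EAR ≈ 1.61179%.

1.612%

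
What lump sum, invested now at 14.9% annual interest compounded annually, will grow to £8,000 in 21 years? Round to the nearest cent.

Annual rate = 14.9% = 0.149; 21 periods.
P = 8,000/(1 + 0.149)^21 ≈ 8,000/18.48079299 ≈ 432.8819.

£432.88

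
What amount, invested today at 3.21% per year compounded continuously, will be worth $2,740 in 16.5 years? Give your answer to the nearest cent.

P = A·e^(−rt) = 2,740·e^(−0.52965).
e^(−0.52965) ≈ 0.5888110175, so P ≈ 1,613.3422.

$1,613.34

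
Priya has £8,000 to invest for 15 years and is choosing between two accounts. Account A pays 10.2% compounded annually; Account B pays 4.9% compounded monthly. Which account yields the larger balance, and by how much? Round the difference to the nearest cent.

Account A growth factor: (1 + 0.102)^15 ≈ 4.2926345598; balance ≈ 34,341.0765.
Account B growth factor: (1 + 0.049/12)^180 ≈ 2.0823632936; balance ≈ 16,658.9063.
Account A is larger by 17,682.1701.

Account A, by £17,682.17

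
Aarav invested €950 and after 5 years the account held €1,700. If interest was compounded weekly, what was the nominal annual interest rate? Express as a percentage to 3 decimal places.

(1 + r/52)^260 = 1,700/950 = 1.78947.
1 + r/52 = 1.78947^(1/260) ≈ 1.002241, so r/52 ≈ 0.00224067.
r ≈ 52·0.00224067 = 11.65146%.

11.651%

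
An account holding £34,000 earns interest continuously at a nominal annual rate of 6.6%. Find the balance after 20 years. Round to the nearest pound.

A = P·e^(rt) = 34,000·e^(0.066·20) = 34,000·e^1.32.
e^1.32 ≈ 3.74342137726, so A ≈ 127,276.3268.

£127,276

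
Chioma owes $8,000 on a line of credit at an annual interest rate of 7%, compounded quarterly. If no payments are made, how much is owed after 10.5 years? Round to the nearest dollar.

Periodic rate = 7%/4 = 0.0175; periods = 4·10.5 = 42.
A = 8,000·(1 + 0.0175)^42 ≈ 8,000·2.0722662394 ≈ 16,578.1299.

$16,578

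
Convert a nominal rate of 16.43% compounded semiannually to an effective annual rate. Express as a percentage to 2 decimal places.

EAR = (1 + 16.43%/2)^2 − 1 = (1 + 0.08215)^2 − 1.
(1 + 0.08215)^2 ≈ 1.171049, so EAR ≈ 17.10486%.

17.10%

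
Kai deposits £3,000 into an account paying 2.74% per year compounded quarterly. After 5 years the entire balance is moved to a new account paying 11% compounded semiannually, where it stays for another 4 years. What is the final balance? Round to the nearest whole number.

£5,278

After 5 years at 2.74%: 3,000 × 1.146292598 ≈ 3,438.8778.
Then 4 years at 11%: 3,438.8778 × 1.534686515 ≈ 5,277.5994.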